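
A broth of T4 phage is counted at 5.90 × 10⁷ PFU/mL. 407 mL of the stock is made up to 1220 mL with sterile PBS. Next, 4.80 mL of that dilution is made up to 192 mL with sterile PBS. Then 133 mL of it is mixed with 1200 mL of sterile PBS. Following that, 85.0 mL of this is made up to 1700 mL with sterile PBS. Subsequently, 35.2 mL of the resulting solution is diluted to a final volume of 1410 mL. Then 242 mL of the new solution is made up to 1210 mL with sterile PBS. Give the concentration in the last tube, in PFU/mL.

12.3 PFU/mL

Overall dilution factor = 2.998 × 40 × 10.02 × 20 × 40.06 × 5 = 4.81 × 10⁶.
5.90 × 10⁷ PFU/mL / 4.81 × 10⁶ = 12.3 PFU/mL.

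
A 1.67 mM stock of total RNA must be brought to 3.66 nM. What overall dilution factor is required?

4.56 × 10⁵

Factor = C₀/C_target = 1.67 mM / 3.66 nM = 4.56 × 10⁵.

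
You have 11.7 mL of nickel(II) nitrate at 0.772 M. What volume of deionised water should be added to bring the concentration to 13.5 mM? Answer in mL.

13.5 mM = 0.0135 M.
V₂ = C₁V₁/C₂ = 0.772 × 11.7 / 0.0135 = 669 mL.
Diluent to add = V₂ − V₁ = 669 − 11.7 = 657 mL.

657 mL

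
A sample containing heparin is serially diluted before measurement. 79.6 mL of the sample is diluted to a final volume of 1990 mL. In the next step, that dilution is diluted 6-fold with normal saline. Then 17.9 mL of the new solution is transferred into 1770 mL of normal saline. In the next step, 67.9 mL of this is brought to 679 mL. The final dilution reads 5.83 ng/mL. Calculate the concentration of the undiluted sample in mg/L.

Overall dilution factor = 25 × 6 × 99.88 × 10 = 1.50 × 10⁵.
Original = 5.83 ng/mL × 1.50 × 10⁵ = 8.73 × 10⁵ ng/mL = 873 mg/L.

873 mg/L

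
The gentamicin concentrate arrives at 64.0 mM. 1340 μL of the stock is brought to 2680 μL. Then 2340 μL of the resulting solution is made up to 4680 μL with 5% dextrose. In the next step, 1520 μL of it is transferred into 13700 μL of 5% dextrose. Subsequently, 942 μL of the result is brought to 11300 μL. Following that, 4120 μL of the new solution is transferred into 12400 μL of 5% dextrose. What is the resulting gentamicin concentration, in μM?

Overall dilution factor = 2 × 2 × 10.01 × 12.00 × 4.010 = 1927.
64.0 mM / 1927 = 0.0332 mM = 33.2 μM.

33.2 μM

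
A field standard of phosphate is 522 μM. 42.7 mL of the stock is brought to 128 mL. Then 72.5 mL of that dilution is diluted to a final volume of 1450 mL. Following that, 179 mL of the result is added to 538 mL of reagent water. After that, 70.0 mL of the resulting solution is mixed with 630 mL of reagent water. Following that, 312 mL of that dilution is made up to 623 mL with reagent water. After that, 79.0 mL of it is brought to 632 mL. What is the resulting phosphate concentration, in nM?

13.6 nM

Overall dilution factor = 2.998 × 20 × 4.006 × 10 × 1.997 × 8 = 3.84 × 10⁴.
522 μM / 3.84 × 10⁴ = 0.0136 μM = 13.6 nM.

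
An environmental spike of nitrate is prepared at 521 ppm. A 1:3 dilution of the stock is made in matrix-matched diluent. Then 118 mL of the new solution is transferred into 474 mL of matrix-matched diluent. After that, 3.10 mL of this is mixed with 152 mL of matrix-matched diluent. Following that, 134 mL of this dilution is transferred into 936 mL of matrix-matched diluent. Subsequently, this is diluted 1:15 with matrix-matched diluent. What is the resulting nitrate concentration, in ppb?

Overall dilution factor = 3 × 5.017 × 50.03 × 7.985 × 15 = 9.02 × 10⁴.
521 ppm / 9.02 × 10⁴ = 5.78 × 10⁻³ ppm = 5.78 ppb.

5.78 ppb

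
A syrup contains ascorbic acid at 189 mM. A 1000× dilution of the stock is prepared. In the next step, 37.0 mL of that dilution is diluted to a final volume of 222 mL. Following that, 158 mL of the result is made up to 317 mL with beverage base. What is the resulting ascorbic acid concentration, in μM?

Overall dilution factor = 1000 × 6 × 2.006 = 1.20 × 10⁴.
189 mM / 1.20 × 10⁴ = 0.0157 mM = 15.7 μM.

15.7 μM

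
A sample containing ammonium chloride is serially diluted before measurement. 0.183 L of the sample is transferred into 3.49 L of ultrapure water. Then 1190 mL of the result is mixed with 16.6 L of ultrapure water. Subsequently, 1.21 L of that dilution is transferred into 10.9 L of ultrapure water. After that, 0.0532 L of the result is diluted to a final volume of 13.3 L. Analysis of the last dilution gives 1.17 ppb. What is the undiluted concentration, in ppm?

Overall dilution factor = 20.07 × 14.95 × 10.01 × 250 = 7.51 × 10⁵.
Original = 1.17 ppb × 7.51 × 10⁵ = 8.78 × 10⁵ ppb = 878 ppm.

878 ppm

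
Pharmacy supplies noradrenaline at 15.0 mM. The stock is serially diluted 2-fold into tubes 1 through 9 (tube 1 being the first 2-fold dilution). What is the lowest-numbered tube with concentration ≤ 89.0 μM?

Tube n has concentration 15.0 mM / 2ⁿ.
Need 2ⁿ ≥ 15.0 mM / 89.0 μM = 169, so n ≥ 7.40.
First such tube: n = 8.

tube 8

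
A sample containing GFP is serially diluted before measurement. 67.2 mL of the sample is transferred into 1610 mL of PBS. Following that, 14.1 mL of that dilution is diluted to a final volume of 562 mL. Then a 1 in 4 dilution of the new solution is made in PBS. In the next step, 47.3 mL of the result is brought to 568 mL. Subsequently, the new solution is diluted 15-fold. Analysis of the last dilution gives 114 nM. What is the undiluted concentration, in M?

0.0817 M

Overall dilution factor = 24.96 × 39.86 × 4 × 12.01 × 15 = 7.17 × 10⁵.
Original = 114 nM × 7.17 × 10⁵ = 8.17 × 10⁷ nM = 0.0817 M.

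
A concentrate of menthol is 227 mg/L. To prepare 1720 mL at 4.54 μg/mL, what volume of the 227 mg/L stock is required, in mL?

4.54 μg/mL = 4.54 mg/L.
V₁ = C₂V₂/C₁ = 4.54 × 1720 / 227 = 34.4 mL.

34.4 mL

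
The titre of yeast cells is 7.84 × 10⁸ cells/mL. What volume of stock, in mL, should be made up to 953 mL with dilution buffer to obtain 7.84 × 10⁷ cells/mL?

V₁ = C₂V₂/C₁ = 7.84 × 10⁷ × 953 / 7.84 × 10⁸ = 95.3 mL.

95.3 mL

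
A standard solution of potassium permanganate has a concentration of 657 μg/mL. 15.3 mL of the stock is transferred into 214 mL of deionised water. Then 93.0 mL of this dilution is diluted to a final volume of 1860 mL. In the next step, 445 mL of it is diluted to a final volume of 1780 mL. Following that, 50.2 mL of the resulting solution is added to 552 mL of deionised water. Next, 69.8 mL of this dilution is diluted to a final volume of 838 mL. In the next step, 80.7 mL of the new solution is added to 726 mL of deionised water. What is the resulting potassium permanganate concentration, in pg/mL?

381 pg/mL

Overall dilution factor = 14.99 × 20 × 4 × 12.00 × 12.01 × 9.996 = 1.73 × 10⁶.
657 μg/mL / 1.73 × 10⁶ = 3.81 × 10⁻⁴ μg/mL = 381 pg/mL.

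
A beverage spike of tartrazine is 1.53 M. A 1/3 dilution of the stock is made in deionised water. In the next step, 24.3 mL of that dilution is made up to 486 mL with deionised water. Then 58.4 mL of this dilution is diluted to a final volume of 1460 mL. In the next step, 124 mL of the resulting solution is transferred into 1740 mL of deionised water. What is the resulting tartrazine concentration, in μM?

Overall dilution factor = 3 × 20 × 25 × 15.03 = 2.25 × 10⁴.
1.53 M / 2.25 × 10⁴ = 6.79 × 10⁻⁵ M = 67.9 μM.

67.9 μM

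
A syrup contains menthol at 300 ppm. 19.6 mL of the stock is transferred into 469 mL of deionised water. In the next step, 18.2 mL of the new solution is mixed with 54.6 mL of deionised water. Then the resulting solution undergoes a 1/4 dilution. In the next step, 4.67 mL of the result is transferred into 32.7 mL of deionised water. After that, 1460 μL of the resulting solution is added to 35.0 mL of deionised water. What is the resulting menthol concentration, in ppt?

3760 ppt

Overall dilution factor = 24.93 × 4 × 4 × 8.002 × 24.97 = 7.97 × 10⁴.
300 ppm / 7.97 × 10⁴ = 3.76 × 10⁻³ ppm = 3760 ppt.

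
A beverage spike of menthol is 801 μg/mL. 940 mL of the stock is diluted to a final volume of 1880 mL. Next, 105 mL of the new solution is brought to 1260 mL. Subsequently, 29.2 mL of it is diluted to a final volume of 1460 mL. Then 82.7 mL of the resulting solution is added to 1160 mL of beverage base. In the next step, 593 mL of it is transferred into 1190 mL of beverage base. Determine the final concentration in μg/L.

Overall dilution factor = 2 × 12 × 50 × 15.03 × 3.007 = 5.42 × 10⁴.
801 μg/mL / 5.42 × 10⁴ = 0.0148 μg/mL = 14.8 μg/L.

14.8 μg/L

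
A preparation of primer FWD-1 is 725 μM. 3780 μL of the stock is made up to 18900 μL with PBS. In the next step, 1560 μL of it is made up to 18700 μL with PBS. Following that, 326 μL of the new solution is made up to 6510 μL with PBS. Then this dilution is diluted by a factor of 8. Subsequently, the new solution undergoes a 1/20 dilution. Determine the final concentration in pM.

Overall dilution factor = 5 × 11.99 × 19.97 × 8 × 20 = 1.92 × 10⁵.
725 μM / 1.92 × 10⁵ = 3.79 × 10⁻³ μM = 3790 pM.

3790 pM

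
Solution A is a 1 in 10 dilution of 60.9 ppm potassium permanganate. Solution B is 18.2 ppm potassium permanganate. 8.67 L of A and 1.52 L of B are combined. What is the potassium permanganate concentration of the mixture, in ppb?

7900 ppb

C_A = 60.9 ppm / 10 = 6.09 ppm.
C_mix = (C_A·V_A + C_B·V_B)/(V_A + V_B) = (6.09×8.67 + 18.2×1.52) / 10.19 = 7.90 ppm = 7900 ppb.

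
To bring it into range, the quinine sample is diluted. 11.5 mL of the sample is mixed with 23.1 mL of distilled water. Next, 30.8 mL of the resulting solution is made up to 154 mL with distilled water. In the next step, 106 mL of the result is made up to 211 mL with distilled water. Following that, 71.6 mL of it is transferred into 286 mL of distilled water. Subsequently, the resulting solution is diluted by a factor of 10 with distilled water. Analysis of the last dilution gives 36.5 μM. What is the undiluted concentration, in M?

Overall dilution factor = 3.009 × 5 × 1.991 × 4.994 × 10 = 1496.
Original = 36.5 μM × 1496 = 5.46 × 10⁴ μM = 0.0546 M.

0.0546 M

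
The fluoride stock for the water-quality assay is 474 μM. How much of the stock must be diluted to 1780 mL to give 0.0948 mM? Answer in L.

0.0948 mM = 94.8 μM.
V₁ = C₂V₂/C₁ = 94.8 × 1780 / 474 = 356 mL = 0.356 L.

0.356 L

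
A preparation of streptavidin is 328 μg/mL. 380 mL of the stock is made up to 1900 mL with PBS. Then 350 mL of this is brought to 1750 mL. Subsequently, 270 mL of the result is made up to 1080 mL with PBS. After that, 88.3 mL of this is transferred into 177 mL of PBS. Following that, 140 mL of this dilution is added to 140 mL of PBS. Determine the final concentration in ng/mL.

Overall dilution factor = 5 × 5 × 4 × 3.005 × 2 = 601.
328 μg/mL / 601 = 0.546 μg/mL = 546 ng/mL.

546 ng/mL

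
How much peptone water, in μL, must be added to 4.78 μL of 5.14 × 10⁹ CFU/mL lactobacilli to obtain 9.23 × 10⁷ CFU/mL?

261 μL

V₂ = C₁V₁/C₂ = 5.14 × 10⁹ × 4.78 / 9.23 × 10⁷ = 266 μL.
Diluent to add = V₂ − V₁ = 266 − 4.78 = 261 μL.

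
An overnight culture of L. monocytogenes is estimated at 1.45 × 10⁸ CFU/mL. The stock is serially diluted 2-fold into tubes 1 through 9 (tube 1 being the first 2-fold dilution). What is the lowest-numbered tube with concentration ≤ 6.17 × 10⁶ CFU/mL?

tube 5

Tube n has concentration 1.45 × 10⁸ CFU/mL / 2ⁿ.
Need 2ⁿ ≥ 1.45 × 10⁸ CFU/mL / 6.17 × 10⁶ CFU/mL = 23.5, so n ≥ 4.55.
First such tube: n = 5.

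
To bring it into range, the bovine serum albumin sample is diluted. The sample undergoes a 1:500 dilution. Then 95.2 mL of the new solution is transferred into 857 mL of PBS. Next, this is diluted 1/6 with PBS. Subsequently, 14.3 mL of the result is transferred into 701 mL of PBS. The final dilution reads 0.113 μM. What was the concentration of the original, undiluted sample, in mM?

Overall dilution factor = 500 × 10.00 × 6 × 50.02 = 1.50 × 10⁶.
Original = 0.113 μM × 1.50 × 10⁶ = 1.70 × 10⁵ μM = 170 mM.

170 mM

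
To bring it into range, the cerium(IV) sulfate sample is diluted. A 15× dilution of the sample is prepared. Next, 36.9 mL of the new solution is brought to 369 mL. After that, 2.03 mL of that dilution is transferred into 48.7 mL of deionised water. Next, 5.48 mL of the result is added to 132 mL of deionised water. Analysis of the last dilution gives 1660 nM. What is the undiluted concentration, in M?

0.156 M

Overall dilution factor = 15 × 10 × 24.99 × 25.09 = 9.40 × 10⁴.
Original = 1660 nM × 9.40 × 10⁴ = 1.56 × 10⁸ nM = 0.156 M.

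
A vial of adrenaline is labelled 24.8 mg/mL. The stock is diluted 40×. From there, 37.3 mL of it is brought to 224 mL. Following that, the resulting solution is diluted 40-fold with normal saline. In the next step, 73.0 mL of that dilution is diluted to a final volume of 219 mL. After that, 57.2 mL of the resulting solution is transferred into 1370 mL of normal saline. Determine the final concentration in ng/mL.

34.5 ng/mL

Overall dilution factor = 40 × 6.005 × 40 × 3 × 24.95 = 7.19 × 10⁵.
24.8 mg/mL / 7.19 × 10⁵ = 3.45 × 10⁻⁵ mg/mL = 34.5 ng/mL.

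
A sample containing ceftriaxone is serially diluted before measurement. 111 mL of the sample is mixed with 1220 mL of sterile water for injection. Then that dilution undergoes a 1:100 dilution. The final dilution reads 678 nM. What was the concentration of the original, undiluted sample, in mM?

Overall dilution factor = 11.99 × 100 = 1199.
Original = 678 nM × 1199 = 8.13 × 10⁵ nM = 0.813 mM.

0.813 mM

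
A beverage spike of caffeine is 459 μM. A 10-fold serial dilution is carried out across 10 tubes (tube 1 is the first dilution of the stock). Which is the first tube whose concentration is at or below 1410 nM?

tube 3

Tube n has concentration 459 μM / 10ⁿ.
Need 10ⁿ ≥ 459 μM / 1410 nM = 326, so n ≥ 2.51.
First such tube: n = 3.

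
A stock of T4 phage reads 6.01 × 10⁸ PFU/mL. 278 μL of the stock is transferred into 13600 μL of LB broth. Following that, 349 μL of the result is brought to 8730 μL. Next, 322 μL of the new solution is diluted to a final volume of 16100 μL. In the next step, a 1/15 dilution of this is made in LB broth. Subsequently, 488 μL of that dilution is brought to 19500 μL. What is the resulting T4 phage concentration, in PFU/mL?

Overall dilution factor = 49.92 × 25.01 × 50 × 15 × 39.96 = 3.74 × 10⁷.
6.01 × 10⁸ PFU/mL / 3.74 × 10⁷ = 16.1 PFU/mL.

16.1 PFU/mL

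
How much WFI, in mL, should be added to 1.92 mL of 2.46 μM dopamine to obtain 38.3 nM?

38.3 nM = 0.0383 μM.
V₂ = C₁V₁/C₂ = 2.46 × 1.92 / 0.0383 = 123 mL.
Diluent to add = V₂ − V₁ = 123 − 1.92 = 121 mL.

121 mL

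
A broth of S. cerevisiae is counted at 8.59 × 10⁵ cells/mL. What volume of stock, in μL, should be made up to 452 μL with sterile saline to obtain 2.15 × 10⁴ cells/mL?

V₁ = C₂V₂/C₁ = 2.15 × 10⁴ × 452 / 8.59 × 10⁵ = 11.3 μL.

11.3 μL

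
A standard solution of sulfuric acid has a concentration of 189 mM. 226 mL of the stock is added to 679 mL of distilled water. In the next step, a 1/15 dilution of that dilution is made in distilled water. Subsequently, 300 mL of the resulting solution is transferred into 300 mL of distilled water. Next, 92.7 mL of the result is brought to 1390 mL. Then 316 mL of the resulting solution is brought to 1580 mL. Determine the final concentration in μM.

21.0 μM

Overall dilution factor = 4.004 × 15 × 2 × 14.99 × 5 = 9007.
189 mM / 9007 = 0.0210 mM = 21.0 μM.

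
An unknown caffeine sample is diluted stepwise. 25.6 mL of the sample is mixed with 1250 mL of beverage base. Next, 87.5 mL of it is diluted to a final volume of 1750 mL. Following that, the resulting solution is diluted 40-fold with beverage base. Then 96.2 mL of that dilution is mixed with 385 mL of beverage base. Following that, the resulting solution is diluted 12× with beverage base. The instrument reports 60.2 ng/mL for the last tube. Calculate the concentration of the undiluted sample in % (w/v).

Overall dilution factor = 49.83 × 20 × 40 × 5.002 × 12 = 2.39 × 10⁶.
Original = 60.2 ng/mL × 2.39 × 10⁶ = 1.44 × 10⁸ ng/mL = 14.4 % (w/v).

14.4 % (w/v)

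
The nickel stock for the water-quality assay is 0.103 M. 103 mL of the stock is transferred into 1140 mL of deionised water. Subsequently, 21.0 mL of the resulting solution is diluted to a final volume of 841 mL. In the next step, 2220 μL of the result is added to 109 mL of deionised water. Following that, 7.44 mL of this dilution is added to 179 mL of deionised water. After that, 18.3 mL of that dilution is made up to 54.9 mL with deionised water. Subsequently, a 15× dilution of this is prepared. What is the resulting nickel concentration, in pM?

3770 pM

Overall dilution factor = 12.07 × 40.05 × 50.10 × 25.06 × 3 × 15 = 2.73 × 10⁷.
0.103 M / 2.73 × 10⁷ = 3.77 × 10⁻⁹ M = 3770 pM.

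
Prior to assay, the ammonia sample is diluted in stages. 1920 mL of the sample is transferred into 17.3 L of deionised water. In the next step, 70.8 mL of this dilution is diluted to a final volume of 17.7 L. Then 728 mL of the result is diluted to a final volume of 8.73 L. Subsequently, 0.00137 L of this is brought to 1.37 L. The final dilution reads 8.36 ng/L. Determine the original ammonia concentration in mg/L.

Overall dilution factor = 10.01 × 250 × 11.99 × 1000 = 3.00 × 10⁷.
Original = 8.36 ng/L × 3.00 × 10⁷ = 2.51 × 10⁸ ng/L = 251 mg/L.

251 mg/L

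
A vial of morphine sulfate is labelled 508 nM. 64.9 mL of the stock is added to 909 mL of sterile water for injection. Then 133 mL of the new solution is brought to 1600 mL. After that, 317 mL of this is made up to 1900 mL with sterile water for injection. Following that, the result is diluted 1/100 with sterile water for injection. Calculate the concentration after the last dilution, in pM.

4.69 pM

Overall dilution factor = 15.01 × 12.03 × 5.994 × 100 = 1.08 × 10⁵.
508 nM / 1.08 × 10⁵ = 4.69 × 10⁻³ nM = 4.69 pM.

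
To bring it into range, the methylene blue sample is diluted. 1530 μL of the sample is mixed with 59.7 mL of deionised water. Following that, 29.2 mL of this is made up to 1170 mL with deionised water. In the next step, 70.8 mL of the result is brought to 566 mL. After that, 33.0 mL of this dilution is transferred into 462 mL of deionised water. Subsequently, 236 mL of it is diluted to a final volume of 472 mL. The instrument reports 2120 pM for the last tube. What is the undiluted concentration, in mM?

Overall dilution factor = 40.02 × 40.07 × 7.994 × 15 × 2 = 3.85 × 10⁵.
Original = 2120 pM × 3.85 × 10⁵ = 8.15 × 10⁸ pM = 0.815 mM.

0.815 mM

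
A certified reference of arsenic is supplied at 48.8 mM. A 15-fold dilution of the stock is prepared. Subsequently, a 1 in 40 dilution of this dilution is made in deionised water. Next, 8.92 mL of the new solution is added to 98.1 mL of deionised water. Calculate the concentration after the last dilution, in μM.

6.78 μM

Overall dilution factor = 15 × 40 × 12.00 = 7199.
48.8 mM / 7199 = 6.78 × 10⁻³ mM = 6.78 μM.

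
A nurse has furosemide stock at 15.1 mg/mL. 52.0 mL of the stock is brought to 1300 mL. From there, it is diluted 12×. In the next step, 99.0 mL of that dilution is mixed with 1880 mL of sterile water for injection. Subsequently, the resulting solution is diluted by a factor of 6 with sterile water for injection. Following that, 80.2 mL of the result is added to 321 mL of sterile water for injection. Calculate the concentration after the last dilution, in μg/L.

83.9 μg/L

Overall dilution factor = 25 × 12 × 19.99 × 6 × 5.002 = 1.80 × 10⁵.
15.1 mg/mL / 1.80 × 10⁵ = 8.39 × 10⁻⁵ mg/mL = 83.9 μg/L.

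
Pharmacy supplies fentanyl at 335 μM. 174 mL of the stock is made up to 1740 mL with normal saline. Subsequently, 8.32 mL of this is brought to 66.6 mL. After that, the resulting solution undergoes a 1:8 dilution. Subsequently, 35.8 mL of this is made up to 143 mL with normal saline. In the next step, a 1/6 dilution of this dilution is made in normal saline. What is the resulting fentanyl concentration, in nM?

Overall dilution factor = 10 × 8.005 × 8 × 3.994 × 6 = 1.53 × 10⁴.
335 μM / 1.53 × 10⁴ = 0.0218 μM = 21.8 nM.

21.8 nM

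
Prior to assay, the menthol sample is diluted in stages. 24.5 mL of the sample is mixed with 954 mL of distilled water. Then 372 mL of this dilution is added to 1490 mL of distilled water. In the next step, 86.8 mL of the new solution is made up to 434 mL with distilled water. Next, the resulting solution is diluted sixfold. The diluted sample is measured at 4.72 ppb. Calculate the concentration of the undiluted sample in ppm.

Overall dilution factor = 39.94 × 5.005 × 5 × 6 = 5997.
Original = 4.72 ppb × 5997 = 2.83 × 10⁴ ppb = 28.3 ppm.

28.3 ppm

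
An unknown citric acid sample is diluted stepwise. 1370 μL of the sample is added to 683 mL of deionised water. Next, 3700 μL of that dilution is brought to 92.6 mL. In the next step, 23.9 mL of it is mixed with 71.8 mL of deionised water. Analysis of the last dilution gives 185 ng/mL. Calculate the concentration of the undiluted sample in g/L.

Overall dilution factor = 499.5 × 25.03 × 4.004 = 5.01 × 10⁴.
Original = 185 ng/mL × 5.01 × 10⁴ = 9.26 × 10⁶ ng/mL = 9.26 g/L.

9.26 g/L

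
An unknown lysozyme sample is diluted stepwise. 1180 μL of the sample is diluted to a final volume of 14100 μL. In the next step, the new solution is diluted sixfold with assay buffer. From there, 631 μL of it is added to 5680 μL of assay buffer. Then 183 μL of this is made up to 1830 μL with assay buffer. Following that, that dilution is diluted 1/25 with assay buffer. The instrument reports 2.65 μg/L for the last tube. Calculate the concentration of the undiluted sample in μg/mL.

475 μg/mL

Overall dilution factor = 11.95 × 6 × 10.00 × 10 × 25 = 1.79 × 10⁵.
Original = 2.65 μg/L × 1.79 × 10⁵ = 4.75 × 10⁵ μg/L = 475 μg/mL.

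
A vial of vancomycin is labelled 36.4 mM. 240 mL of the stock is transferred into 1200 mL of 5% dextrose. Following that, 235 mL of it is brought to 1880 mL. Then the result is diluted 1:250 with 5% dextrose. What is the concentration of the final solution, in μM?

Overall dilution factor = 6 × 8 × 250 = 1.20 × 10⁴.
36.4 mM / 1.20 × 10⁴ = 3.03 × 10⁻³ mM = 3.03 μM.

3.03 μM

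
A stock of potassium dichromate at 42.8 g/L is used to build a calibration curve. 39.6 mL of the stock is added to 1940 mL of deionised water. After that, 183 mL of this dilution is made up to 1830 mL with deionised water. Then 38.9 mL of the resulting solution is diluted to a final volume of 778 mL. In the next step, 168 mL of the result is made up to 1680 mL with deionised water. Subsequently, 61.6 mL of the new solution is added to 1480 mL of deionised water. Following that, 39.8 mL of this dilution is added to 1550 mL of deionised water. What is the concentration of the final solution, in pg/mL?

428 pg/mL

Overall dilution factor = 49.99 × 10 × 20 × 10 × 25.03 × 39.94 = 9.99 × 10⁷.
42.8 g/L / 9.99 × 10⁷ = 4.28 × 10⁻⁷ g/L = 428 pg/mL.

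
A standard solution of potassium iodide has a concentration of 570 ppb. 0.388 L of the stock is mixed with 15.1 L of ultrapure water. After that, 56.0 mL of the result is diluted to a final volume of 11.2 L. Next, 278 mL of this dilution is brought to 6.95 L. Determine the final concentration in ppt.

2.86 ppt

Overall dilution factor = 39.92 × 200 × 25 = 2.00 × 10⁵.
570 ppb / 2.00 × 10⁵ = 2.86 × 10⁻³ ppb = 2.86 ppt.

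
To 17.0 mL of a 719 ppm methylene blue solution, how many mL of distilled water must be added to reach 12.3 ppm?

V₂ = C₁V₁/C₂ = 719 × 17.0 / 12.3 = 994 mL.
Diluent to add = V₂ − V₁ = 994 − 17.0 = 977 mL.

977 mL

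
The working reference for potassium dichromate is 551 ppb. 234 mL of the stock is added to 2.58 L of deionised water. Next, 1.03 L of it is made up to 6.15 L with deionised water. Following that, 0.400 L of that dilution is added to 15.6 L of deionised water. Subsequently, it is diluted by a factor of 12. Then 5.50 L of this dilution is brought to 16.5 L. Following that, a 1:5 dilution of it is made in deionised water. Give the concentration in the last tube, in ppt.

Overall dilution factor = 12.03 × 5.971 × 40 × 12 × 3 × 5 = 5.17 × 10⁵.
551 ppb / 5.17 × 10⁵ = 1.07 × 10⁻³ ppb = 1.07 ppt.

1.07 ppt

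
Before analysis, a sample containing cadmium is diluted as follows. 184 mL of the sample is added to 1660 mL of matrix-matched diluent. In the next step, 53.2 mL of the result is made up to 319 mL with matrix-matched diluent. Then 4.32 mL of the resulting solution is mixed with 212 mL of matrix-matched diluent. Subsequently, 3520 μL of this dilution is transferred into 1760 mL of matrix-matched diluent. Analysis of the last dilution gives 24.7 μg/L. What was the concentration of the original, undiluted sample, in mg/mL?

37.2 mg/mL

Overall dilution factor = 10.02 × 5.996 × 50.07 × 501 = 1.51 × 10⁶.
Original = 24.7 μg/L × 1.51 × 10⁶ = 3.72 × 10⁷ μg/L = 37.2 mg/mL.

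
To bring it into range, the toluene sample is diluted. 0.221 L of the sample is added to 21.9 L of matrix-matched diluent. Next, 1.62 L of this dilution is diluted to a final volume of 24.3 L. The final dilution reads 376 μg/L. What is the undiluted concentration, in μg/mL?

Overall dilution factor = 100.1 × 15 = 1501.
Original = 376 μg/L × 1501 = 5.65 × 10⁵ μg/L = 565 μg/mL.

565 μg/mL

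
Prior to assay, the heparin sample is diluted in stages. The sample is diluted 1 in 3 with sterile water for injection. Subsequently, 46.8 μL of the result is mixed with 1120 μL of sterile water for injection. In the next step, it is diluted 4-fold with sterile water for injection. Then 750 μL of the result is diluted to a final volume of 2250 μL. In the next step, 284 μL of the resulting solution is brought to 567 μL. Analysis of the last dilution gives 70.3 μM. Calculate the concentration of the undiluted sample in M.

0.126 M

Overall dilution factor = 3 × 24.93 × 4 × 3 × 1.996 = 1792.
Original = 70.3 μM × 1792 = 1.26 × 10⁵ μM = 0.126 M.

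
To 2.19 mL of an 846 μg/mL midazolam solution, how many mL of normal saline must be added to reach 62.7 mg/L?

27.4 mL

62.7 mg/L = 62.7 μg/mL.
V₂ = C₁V₁/C₂ = 846 × 2.19 / 62.7 = 29.5 mL.
Diluent to add = V₂ − V₁ = 29.5 − 2.19 = 27.4 mL.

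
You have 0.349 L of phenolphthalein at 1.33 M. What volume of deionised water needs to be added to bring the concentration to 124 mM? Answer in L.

124 mM = 0.124 M.
V₂ = C₁V₁/C₂ = 1.33 × 0.349 / 0.124 = 3.74 L.
Diluent to add = V₂ − V₁ = 3.74 − 0.349 = 3.39 L.

3.39 L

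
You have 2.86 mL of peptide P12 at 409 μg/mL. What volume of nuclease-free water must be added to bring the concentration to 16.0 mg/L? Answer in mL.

70.2 mL

16.0 mg/L = 16.0 μg/mL.
V₂ = C₁V₁/C₂ = 409 × 2.86 / 16.0 = 73.1 mL.
Diluent to add = V₂ − V₁ = 73.1 − 2.86 = 70.2 mL.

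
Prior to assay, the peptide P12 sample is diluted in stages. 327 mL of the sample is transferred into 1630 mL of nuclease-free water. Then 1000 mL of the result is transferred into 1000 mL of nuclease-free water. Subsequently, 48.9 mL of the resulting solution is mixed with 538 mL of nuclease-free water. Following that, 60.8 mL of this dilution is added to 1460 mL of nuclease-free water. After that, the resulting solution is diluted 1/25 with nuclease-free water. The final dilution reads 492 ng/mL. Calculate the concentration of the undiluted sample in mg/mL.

Overall dilution factor = 5.985 × 2 × 12.00 × 25.01 × 25 = 8.98 × 10⁴.
Original = 492 ng/mL × 8.98 × 10⁴ = 4.42 × 10⁷ ng/mL = 44.2 mg/mL.

44.2 mg/mL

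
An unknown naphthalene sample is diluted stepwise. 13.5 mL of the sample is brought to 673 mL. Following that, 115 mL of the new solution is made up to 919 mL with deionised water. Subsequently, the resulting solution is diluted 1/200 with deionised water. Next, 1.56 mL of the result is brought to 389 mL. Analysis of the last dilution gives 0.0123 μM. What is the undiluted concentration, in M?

0.244 M

Overall dilution factor = 49.85 × 7.991 × 200 × 249.4 = 1.99 × 10⁷.
Original = 0.0123 μM × 1.99 × 10⁷ = 2.44 × 10⁵ μM = 0.244 M.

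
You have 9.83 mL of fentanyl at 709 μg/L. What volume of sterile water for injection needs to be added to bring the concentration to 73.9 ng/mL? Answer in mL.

73.9 ng/mL = 73.9 μg/L.
V₂ = C₁V₁/C₂ = 709 × 9.83 / 73.9 = 94.3 mL.
Diluent to add = V₂ − V₁ = 94.3 − 9.83 = 84.5 mL.

84.5 mL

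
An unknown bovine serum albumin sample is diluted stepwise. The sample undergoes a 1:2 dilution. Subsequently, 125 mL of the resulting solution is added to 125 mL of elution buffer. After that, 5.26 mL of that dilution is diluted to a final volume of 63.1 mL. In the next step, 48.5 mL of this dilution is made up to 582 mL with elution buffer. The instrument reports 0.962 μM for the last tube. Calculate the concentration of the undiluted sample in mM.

Overall dilution factor = 2 × 2 × 12.00 × 12 = 576.
Original = 0.962 μM × 576 = 554 μM = 0.554 mM.

0.554 mM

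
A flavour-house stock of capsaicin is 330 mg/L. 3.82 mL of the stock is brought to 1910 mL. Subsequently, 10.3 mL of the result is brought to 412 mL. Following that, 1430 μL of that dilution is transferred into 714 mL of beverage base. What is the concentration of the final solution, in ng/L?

33.0 ng/L

Overall dilution factor = 500 × 40 × 500.3 = 1.00 × 10⁷.
330 mg/L / 1.00 × 10⁷ = 3.30 × 10⁻⁵ mg/L = 33.0 ng/L.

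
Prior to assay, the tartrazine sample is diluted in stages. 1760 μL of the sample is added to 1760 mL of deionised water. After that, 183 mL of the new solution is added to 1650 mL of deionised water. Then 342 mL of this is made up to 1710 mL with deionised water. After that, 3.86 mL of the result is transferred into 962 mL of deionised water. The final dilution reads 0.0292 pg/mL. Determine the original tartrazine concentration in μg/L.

Overall dilution factor = 1001 × 10.02 × 5 × 250.2 = 1.25 × 10⁷.
Original = 0.0292 pg/mL × 1.25 × 10⁷ = 3.66 × 10⁵ pg/mL = 366 μg/L.

366 μg/L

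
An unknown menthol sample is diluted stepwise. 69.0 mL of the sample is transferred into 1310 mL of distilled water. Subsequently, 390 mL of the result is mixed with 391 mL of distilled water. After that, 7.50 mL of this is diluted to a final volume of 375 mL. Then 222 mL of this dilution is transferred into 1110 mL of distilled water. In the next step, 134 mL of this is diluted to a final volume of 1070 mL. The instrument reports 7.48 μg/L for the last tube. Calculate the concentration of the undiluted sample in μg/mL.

717 μg/mL

Overall dilution factor = 19.99 × 2.003 × 50 × 6 × 7.985 = 9.59 × 10⁴.
Original = 7.48 μg/L × 9.59 × 10⁴ = 7.17 × 10⁵ μg/L = 717 μg/mL.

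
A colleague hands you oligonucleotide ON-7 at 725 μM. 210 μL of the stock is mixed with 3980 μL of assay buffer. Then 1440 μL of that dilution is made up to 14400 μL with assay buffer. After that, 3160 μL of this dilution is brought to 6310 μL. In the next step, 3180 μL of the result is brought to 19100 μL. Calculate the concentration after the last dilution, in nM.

Overall dilution factor = 19.95 × 10 × 1.997 × 6.006 = 2393.
725 μM / 2393 = 0.303 μM = 303 nM.

303 nM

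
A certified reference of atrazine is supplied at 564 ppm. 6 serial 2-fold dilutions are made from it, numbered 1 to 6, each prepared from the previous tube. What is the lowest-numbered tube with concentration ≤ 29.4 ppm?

Tube n has concentration 564 ppm / 2ⁿ.
Need 2ⁿ ≥ 564 ppm / 29.4 ppm = 19.2, so n ≥ 4.26.
First such tube: n = 5.

tube 5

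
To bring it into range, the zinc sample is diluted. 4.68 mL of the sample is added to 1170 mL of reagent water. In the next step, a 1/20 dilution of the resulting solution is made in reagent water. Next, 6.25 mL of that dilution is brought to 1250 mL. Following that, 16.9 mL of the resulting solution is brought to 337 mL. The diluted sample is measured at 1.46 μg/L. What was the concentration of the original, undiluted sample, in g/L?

29.2 g/L

Overall dilution factor = 251 × 20 × 200 × 19.94 = 2.00 × 10⁷.
Original = 1.46 μg/L × 2.00 × 10⁷ = 2.92 × 10⁷ μg/L = 29.2 g/L.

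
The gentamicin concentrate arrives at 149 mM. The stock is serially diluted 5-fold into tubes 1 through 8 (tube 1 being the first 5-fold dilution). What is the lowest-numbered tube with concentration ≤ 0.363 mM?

Tube n has concentration 149 mM / 5ⁿ.
Need 5ⁿ ≥ 149 mM / 0.363 mM = 410, so n ≥ 3.74.
First such tube: n = 4.

tube 4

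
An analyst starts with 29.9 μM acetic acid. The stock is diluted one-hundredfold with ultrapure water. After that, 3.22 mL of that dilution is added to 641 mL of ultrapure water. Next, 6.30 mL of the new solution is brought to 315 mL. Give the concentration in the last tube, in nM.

Overall dilution factor = 100 × 200.1 × 50 = 1.00 × 10⁶.
29.9 μM / 1.00 × 10⁶ = 2.99 × 10⁻⁵ μM = 0.0299 nM.

0.0299 nM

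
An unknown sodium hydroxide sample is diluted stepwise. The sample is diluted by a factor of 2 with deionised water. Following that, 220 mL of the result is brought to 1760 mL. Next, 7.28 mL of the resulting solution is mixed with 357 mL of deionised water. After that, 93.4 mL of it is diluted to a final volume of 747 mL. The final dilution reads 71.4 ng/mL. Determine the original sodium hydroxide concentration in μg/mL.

Overall dilution factor = 2 × 8 × 50.04 × 7.998 = 6403.
Original = 71.4 ng/mL × 6403 = 4.57 × 10⁵ ng/mL = 457 μg/mL.

457 μg/mL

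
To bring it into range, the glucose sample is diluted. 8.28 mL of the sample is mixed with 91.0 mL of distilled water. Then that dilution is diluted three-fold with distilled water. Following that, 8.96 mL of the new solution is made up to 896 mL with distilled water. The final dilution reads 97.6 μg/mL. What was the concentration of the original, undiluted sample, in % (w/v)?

35.1 % (w/v)

Overall dilution factor = 11.99 × 3 × 100 = 3597.
Original = 97.6 μg/mL × 3597 = 3.51 × 10⁵ μg/mL = 35.1 % (w/v).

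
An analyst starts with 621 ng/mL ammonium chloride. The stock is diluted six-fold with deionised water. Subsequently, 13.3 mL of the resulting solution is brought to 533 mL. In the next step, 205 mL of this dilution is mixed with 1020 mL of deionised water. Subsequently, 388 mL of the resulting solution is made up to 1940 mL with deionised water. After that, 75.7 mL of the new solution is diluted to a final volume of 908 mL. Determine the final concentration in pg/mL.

Overall dilution factor = 6 × 40.08 × 5.976 × 5 × 11.99 = 8.62 × 10⁴.
621 ng/mL / 8.62 × 10⁴ = 7.21 × 10⁻³ ng/mL = 7.21 pg/mL.

7.21 pg/mL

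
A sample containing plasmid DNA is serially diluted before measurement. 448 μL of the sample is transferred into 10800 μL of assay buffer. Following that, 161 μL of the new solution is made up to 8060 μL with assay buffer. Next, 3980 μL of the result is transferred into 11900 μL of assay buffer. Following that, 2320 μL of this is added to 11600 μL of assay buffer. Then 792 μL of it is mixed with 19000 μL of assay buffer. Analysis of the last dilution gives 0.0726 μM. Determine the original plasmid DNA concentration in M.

0.0546 M

Overall dilution factor = 25.11 × 50.06 × 3.990 × 6 × 24.99 = 7.52 × 10⁵.
Original = 0.0726 μM × 7.52 × 10⁵ = 5.46 × 10⁴ μM = 0.0546 M.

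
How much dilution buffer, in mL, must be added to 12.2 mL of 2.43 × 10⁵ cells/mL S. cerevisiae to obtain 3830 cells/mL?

V₂ = C₁V₁/C₂ = 2.43 × 10⁵ × 12.2 / 3830 = 774 mL.
Diluent to add = V₂ − V₁ = 774 − 12.2 = 762 mL.

762 mL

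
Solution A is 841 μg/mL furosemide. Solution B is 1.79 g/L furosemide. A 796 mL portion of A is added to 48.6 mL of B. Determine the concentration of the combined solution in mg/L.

896 mg/L

C_B = 1.79 g/L = 1790 μg/mL.
C_mix = (C_A·V_A + C_B·V_B)/(V_A + V_B) = (841×796 + 1790×48.6) / 844.6 = 896 μg/mL = 896 mg/L.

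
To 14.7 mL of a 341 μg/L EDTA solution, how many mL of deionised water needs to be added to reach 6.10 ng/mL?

6.10 ng/mL = 6.10 μg/L.
V₂ = C₁V₁/C₂ = 341 × 14.7 / 6.10 = 822 mL.
Diluent to add = V₂ − V₁ = 822 − 14.7 = 807 mL.

807 mL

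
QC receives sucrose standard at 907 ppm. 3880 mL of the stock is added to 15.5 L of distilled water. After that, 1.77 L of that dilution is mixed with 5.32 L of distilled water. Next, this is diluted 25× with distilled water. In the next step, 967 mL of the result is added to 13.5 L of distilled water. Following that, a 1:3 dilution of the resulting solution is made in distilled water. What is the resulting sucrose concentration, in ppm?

0.0404 ppm

Overall dilution factor = 4.995 × 4.006 × 25 × 14.96 × 3 = 2.24 × 10⁴.
907 ppm / 2.24 × 10⁴ = 0.0404 ppm.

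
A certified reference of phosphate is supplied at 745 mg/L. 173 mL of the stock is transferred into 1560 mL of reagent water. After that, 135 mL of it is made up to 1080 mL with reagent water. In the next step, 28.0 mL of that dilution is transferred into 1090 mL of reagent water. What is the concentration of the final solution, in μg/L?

Overall dilution factor = 10.02 × 8 × 39.93 = 3200.
745 mg/L / 3200 = 0.233 mg/L = 233 μg/L.

233 μg/L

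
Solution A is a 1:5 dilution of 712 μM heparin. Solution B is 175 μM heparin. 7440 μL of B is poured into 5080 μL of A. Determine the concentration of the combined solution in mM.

C_A = 712 μM / 5 = 142 μM.
C_mix = (C_A·V_A + C_B·V_B)/(V_A + V_B) = (142×5080 + 175×7440) / 12520 = 162 μM = 0.162 mM.

0.162 mM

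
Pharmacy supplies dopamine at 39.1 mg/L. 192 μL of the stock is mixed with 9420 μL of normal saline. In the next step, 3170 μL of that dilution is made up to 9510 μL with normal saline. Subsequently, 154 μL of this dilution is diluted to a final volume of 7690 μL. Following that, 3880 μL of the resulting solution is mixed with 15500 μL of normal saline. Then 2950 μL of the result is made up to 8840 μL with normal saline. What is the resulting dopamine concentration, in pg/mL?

348 pg/mL

Overall dilution factor = 50.06 × 3 × 49.94 × 4.995 × 2.997 = 1.12 × 10⁵.
39.1 mg/L / 1.12 × 10⁵ = 3.48 × 10⁻⁴ mg/L = 348 pg/mL.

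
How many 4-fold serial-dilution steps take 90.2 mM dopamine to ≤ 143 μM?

Need 4ⁿ ≥ 631, so n ≥ log(631)/log(4) = 4.65.
Minimum whole steps: n = 5.

5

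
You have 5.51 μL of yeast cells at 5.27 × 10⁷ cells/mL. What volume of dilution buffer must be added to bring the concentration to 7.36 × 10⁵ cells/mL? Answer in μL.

V₂ = C₁V₁/C₂ = 5.27 × 10⁷ × 5.51 / 7.36 × 10⁵ = 395 μL.
Diluent to add = V₂ − V₁ = 395 − 5.51 = 389 μL.

389 μL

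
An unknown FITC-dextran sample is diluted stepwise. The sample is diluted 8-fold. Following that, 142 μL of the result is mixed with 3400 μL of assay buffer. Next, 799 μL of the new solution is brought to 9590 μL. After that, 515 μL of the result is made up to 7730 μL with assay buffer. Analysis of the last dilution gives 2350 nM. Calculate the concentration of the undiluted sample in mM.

84.5 mM

Overall dilution factor = 8 × 24.94 × 12.00 × 15.01 = 3.59 × 10⁴.
Original = 2350 nM × 3.59 × 10⁴ = 8.45 × 10⁷ nM = 84.5 mM.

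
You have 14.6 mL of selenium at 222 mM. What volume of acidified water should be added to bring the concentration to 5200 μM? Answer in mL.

5200 μM = 5.20 mM.
V₂ = C₁V₁/C₂ = 222 × 14.6 / 5.20 = 623 mL.
Diluent to add = V₂ − V₁ = 623 − 14.6 = 609 mL.

609 mL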